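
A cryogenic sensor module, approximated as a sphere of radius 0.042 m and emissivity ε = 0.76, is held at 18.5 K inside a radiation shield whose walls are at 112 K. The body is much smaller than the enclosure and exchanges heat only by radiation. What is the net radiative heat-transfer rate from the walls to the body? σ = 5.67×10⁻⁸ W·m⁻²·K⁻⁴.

For a small grey body in a large enclosure: P_net = εσA(T_body⁴ − T_wall⁴).
A = 4πr² = 0.02217 m²; T_body⁴ − T_wall⁴ = 1.171×10⁵ − 1.574×10⁸ = -1.572×10⁸ K⁴.
|P_net| = 0.76·5.67×10⁻⁸·0.02217·1.572×10⁸.

P_net ≈ 0.150 W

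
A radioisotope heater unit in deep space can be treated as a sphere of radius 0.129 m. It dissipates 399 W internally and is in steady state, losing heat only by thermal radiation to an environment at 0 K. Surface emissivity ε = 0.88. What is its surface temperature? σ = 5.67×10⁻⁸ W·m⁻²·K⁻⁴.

T ≈ 442 K

Steady state: internal power = radiated power, P = εσA T⁴.
Radiating area A = 4πr² = 0.2091 m².
T⁴ = P/(εσA) = 399/(0.88·5.67×10⁻⁸·0.2091) = 3.824×10¹⁰ K⁴.
T = (3.824×10¹⁰)^(1/4).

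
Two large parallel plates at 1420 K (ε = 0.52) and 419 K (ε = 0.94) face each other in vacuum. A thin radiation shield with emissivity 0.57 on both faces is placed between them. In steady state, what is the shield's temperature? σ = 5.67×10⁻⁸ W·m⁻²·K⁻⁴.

In steady state the net flux on the hot side equals that on the cold side.
σ(T₁⁴−T_s⁴)/D₁ = σ(T_s⁴−T₂⁴)/D₂, with D₁ = 1/ε₁+1/ε_s−1 = 2.677, D₂ = 1/ε_s+1/ε₂−1 = 1.818.
Solve for T_s⁴: T_s⁴ = (D₂·T₁⁴ + D₁·T₂⁴)/(D₁+D₂) = 1.663×10¹² K⁴.

T_s ≈ 1140 K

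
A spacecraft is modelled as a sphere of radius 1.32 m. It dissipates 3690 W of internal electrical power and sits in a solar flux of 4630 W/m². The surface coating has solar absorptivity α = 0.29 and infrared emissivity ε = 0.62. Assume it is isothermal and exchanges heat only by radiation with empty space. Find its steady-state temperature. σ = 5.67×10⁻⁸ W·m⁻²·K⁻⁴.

At steady state, absorbed solar power + internal power = radiated power.
Absorbed: α·S·A_cross = 0.29·4630·5.474 = 7350 W (cross-section πr²).
Total input = 7350 + 3690 = 11040 W.
Radiated: εσ·A_surf·T⁴ with A_surf = 4πr² = 21.90 m².
T⁴ = 11040/(0.62·5.67×10⁻⁸·21.90) = 1.434×10¹⁰ K⁴.

T ≈ 346 K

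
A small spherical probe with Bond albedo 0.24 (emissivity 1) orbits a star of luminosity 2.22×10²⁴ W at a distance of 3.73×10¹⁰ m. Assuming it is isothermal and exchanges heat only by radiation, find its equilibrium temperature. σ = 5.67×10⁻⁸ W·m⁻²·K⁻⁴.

T ≈ 144 K

First find the stellar flux at distance d: S = L/(4πd²) = 2.22×10²⁴/(4π·(3.73×10¹⁰)²) = 127.0 W/m².
For an isothermal sphere, absorbed (1−a)S·πr² = emitted σ·4πr²·T⁴, so T⁴ = (1−a)S/(4σ).
T⁴ = 0.760·127.0/(4·5.67×10⁻⁸) = 4.255×10⁸ K⁴.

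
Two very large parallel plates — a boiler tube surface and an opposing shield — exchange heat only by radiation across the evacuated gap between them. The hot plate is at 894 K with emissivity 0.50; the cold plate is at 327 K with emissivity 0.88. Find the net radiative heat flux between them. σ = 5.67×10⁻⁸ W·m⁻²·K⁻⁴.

q ≈ 16600 W/m²

For two infinite grey parallel plates, q = σ(T₁⁴ − T₂⁴)/(1/ε₁ + 1/ε₂ − 1).
T₁⁴ − T₂⁴ = 6.388×10¹¹ − 1.143×10¹⁰ = 6.273×10¹¹ K⁴.
1/ε₁ + 1/ε₂ − 1 = 2.000 + 1.136 − 1 = 2.136.
q = 5.67×10⁻⁸ × 6.273×10¹¹ / 2.136.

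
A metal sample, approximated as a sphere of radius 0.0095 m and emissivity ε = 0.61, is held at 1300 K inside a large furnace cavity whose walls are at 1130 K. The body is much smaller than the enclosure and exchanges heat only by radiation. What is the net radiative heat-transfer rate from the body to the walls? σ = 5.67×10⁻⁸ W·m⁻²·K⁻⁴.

For a small grey body in a large enclosure: P_net = εσA(T_body⁴ − T_wall⁴).
A = 4πr² = 0.001134 m²; T_body⁴ − T_wall⁴ = 2.856×10¹² − 1.630×10¹² = 1.226×10¹² K⁴.
|P_net| = 0.61·5.67×10⁻⁸·0.001134·1.226×10¹².

P_net ≈ 48.1 W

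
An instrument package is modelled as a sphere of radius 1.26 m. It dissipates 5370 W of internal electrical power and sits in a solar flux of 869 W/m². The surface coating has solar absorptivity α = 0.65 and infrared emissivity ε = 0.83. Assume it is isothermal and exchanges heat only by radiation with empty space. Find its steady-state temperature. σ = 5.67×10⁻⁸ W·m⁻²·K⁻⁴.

At steady state, absorbed solar power + internal power = radiated power.
Absorbed: α·S·A_cross = 0.65·869·4.988 = 2817 W (cross-section πr²).
Total input = 2817 + 5370 = 8187 W.
Radiated: εσ·A_surf·T⁴ with A_surf = 4πr² = 19.95 m².
T⁴ = 8187/(0.83·5.67×10⁻⁸·19.95) = 8.720×10⁹ K⁴.

T ≈ 306 K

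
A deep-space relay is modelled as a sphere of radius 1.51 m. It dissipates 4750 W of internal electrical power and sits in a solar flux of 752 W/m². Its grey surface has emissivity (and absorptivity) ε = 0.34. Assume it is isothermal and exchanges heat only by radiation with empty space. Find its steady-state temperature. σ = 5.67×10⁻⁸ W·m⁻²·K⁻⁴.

At steady state, absorbed solar power + internal power = radiated power.
Absorbed: α·S·A_cross = 0.34·752·7.163 = 1831 W (cross-section πr²).
Total input = 1831 + 4750 = 6581 W.
Radiated: εσ·A_surf·T⁴ with A_surf = 4πr² = 28.65 m².
T⁴ = 6581/(0.34·5.67×10⁻⁸·28.65) = 1.192×10¹⁰ K⁴.

T ≈ 330 K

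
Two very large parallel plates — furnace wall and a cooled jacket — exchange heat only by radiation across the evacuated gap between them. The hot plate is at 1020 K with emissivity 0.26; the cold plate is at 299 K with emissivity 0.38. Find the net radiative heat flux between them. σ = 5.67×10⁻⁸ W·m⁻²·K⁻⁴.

For two infinite grey parallel plates, q = σ(T₁⁴ − T₂⁴)/(1/ε₁ + 1/ε₂ − 1).
T₁⁴ − T₂⁴ = 1.082×10¹² − 7.993×10⁹ = 1.074×10¹² K⁴.
1/ε₁ + 1/ε₂ − 1 = 3.846 + 2.632 − 1 = 5.478.
q = 5.67×10⁻⁸ × 1.074×10¹² / 5.478.

q ≈ 11100 W/m²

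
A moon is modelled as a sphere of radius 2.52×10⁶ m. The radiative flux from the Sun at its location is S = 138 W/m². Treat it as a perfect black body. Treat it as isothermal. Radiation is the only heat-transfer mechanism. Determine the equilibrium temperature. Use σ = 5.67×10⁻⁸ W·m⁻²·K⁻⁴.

At equilibrium, absorbed power = emitted power.
Absorbing cross-section = πr² = 1.995×10¹³ m²; emitting surface = 4πr² = 7.980×10¹³ m² (ratio 4).
S·A_cross = εσ·A_surf·T⁴  ⇒  T⁴ = S/(4σ).
T⁴ = 1.00·138/(4·5.67×10⁻⁸) = 6.085×10⁸ K⁴.
T = (6.085×10⁸)^(1/4).

T ≈ 157 K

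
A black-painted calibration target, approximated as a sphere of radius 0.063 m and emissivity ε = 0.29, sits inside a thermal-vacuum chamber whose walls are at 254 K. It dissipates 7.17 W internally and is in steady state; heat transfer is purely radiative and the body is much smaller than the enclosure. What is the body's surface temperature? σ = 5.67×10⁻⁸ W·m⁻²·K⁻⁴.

T ≈ 337 K

For a small grey body in a large enclosure, net radiated power = εσA(T⁴ − T_w⁴).
Steady state: P = εσA(T⁴ − T_w⁴) with A = 4πr² = 0.04988 m².
T⁴ = P/(εσA) + T_w⁴ = 7.17/(0.29·5.67×10⁻⁸·0.04988) + (254)⁴
    = 8.743×10⁹ + 4.162×10⁹ = 1.291×10¹⁰ K⁴.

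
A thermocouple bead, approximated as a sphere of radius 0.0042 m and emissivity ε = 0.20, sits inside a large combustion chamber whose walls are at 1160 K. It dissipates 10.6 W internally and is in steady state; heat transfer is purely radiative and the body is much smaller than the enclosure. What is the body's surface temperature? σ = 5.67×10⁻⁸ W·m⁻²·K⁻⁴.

T ≈ 1570 K

For a small grey body in a large enclosure, net radiated power = εσA(T⁴ − T_w⁴).
Steady state: P = εσA(T⁴ − T_w⁴) with A = 4πr² = 2.217×10⁻⁴ m².
T⁴ = P/(εσA) + T_w⁴ = 10.6/(0.20·5.67×10⁻⁸·2.217×10⁻⁴) + (1160)⁴
    = 4.217×10¹² + 1.811×10¹² = 6.027×10¹² K⁴.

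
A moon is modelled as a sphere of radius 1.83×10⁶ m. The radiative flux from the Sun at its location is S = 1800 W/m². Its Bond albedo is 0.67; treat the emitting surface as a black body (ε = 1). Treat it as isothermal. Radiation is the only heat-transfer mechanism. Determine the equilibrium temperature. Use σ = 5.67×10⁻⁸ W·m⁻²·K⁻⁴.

At equilibrium, absorbed power = emitted power.
Absorbing cross-section = πr² = 1.052×10¹³ m²; emitting surface = 4πr² = 4.208×10¹³ m² (ratio 4).
(1−a)S·A_cross = εσ·A_surf·T⁴  ⇒  T⁴ = (1−a)S/(4σ).
T⁴ = 0.330·1800/(4·5.67×10⁻⁸) = 2.619×10⁹ K⁴.
T = (2.619×10⁹)^(1/4).

T ≈ 226 K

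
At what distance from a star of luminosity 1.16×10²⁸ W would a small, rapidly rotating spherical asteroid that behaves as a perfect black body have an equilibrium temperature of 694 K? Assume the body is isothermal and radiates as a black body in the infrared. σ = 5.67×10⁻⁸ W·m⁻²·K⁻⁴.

For an isothermal black-emitting sphere, (1−a)S·πr² = σ·4πr²·T⁴ ⇒ S = 4σT⁴/(1−a).
S = 4·5.67×10⁻⁸·(694)⁴/1.00 = 52610 W/m².
Flux falls as S = L/(4πd²), so d = √(L/(4πS)) = √(1.16×10²⁸/(4π·52610)).

d ≈ 1.32×10¹¹ m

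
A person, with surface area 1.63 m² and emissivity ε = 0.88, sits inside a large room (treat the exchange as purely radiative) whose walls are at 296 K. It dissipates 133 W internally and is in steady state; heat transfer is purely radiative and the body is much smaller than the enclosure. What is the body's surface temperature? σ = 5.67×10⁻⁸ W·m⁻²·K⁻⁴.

For a small grey body in a large enclosure, net radiated power = εσA(T⁴ − T_w⁴).
Steady state: P = εσA(T⁴ − T_w⁴) with A = 1.63 m².
T⁴ = P/(εσA) + T_w⁴ = 133/(0.88·5.67×10⁻⁸·1.630) + (296)⁴
    = 1.635×10⁹ + 7.677×10⁹ = 9.312×10⁹ K⁴.

T ≈ 311 K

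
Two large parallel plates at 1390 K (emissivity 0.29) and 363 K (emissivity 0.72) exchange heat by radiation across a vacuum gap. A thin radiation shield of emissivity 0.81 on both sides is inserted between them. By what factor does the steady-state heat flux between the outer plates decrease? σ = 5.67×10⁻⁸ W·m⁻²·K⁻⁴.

factor ≈ 1.38

Without shield: q₀ = σΔ(T⁴)/(1/ε₁+1/ε₂−1) with denominator 3.837.
With shield the two gaps are in series; the resistances add: (1/ε₁+1/ε_s−1)+(1/ε_s+1/ε₂−1) = 3.683+1.623 = 5.306.
Heat-flux ratio q₀/q = 5.306/3.837.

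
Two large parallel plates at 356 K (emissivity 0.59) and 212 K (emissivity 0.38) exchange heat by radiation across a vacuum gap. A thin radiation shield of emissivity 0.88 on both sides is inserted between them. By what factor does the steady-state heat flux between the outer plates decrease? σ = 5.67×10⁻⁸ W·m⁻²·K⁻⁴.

factor ≈ 1.38

Without shield: q₀ = σΔ(T⁴)/(1/ε₁+1/ε₂−1) with denominator 3.326.
With shield the two gaps are in series; the resistances add: (1/ε₁+1/ε_s−1)+(1/ε_s+1/ε₂−1) = 1.831+2.768 = 4.599.
Heat-flux ratio q₀/q = 4.599/3.326.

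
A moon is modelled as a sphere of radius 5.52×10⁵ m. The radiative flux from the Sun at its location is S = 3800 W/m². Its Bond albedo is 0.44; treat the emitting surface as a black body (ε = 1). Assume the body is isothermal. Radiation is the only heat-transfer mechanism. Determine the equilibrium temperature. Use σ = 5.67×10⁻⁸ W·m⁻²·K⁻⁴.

At equilibrium, absorbed power = emitted power.
Absorbing cross-section = πr² = 9.573×10¹¹ m²; emitting surface = 4πr² = 3.829×10¹² m² (ratio 4).
(1−a)S·A_cross = εσ·A_surf·T⁴  ⇒  T⁴ = (1−a)S/(4σ).
T⁴ = 0.560·3800/(4·5.67×10⁻⁸) = 9.383×10⁹ K⁴.
T = (9.383×10⁹)^(1/4).

T ≈ 311 K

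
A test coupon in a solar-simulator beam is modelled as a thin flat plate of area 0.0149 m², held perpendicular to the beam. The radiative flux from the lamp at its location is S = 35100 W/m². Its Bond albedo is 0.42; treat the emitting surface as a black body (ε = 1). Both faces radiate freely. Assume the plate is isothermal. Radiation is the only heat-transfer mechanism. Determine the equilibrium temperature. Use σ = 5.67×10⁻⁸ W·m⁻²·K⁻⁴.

T ≈ 651 K

At equilibrium, absorbed power = emitted power.
Absorbing cross-section = A = 0.01490 m²; emitting surface = 2A = 0.02980 m² (ratio 2).
(1−a)S·A_cross = εσ·A_surf·T⁴  ⇒  T⁴ = (1−a)S/(2σ).
T⁴ = 0.580·35100/(2·5.67×10⁻⁸) = 1.795×10¹¹ K⁴.
T = (1.795×10¹¹)^(1/4).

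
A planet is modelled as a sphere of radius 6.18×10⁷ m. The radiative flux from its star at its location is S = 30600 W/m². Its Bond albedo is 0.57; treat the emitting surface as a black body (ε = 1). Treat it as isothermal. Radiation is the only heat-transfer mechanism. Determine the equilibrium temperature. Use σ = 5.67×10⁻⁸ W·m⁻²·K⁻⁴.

T ≈ 491 K

At equilibrium, absorbed power = emitted power.
Absorbing cross-section = πr² = 1.200×10¹⁶ m²; emitting surface = 4πr² = 4.799×10¹⁶ m² (ratio 4).
(1−a)S·A_cross = εσ·A_surf·T⁴  ⇒  T⁴ = (1−a)S/(4σ).
T⁴ = 0.430·30600/(4·5.67×10⁻⁸) = 5.802×10¹⁰ K⁴.
T = (5.802×10¹⁰)^(1/4).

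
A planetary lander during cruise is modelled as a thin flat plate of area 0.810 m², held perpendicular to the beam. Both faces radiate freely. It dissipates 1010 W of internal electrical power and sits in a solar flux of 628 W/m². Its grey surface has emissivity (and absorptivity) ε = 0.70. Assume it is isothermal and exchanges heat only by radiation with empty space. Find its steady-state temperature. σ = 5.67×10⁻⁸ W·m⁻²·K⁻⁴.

T ≈ 382 K

At steady state, absorbed solar power + internal power = radiated power.
Absorbed: α·S·A_cross = 0.70·628·0.8100 = 356.1 W (cross-section A).
Total input = 356.1 + 1010 = 1366 W.
Radiated: εσ·A_surf·T⁴ with A_surf = 2A = 1.620 m².
T⁴ = 1366/(0.70·5.67×10⁻⁸·1.620) = 2.125×10¹⁰ K⁴.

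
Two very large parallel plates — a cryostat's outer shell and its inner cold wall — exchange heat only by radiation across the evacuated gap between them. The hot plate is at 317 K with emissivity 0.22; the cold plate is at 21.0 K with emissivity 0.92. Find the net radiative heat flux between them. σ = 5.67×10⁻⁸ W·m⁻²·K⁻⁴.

q ≈ 124 W/m²

For two infinite grey parallel plates, q = σ(T₁⁴ − T₂⁴)/(1/ε₁ + 1/ε₂ − 1).
T₁⁴ − T₂⁴ = 1.010×10¹⁰ − 1.945×10⁵ = 1.010×10¹⁰ K⁴.
1/ε₁ + 1/ε₂ − 1 = 4.545 + 1.087 − 1 = 4.632.
q = 5.67×10⁻⁸ × 1.010×10¹⁰ / 4.632.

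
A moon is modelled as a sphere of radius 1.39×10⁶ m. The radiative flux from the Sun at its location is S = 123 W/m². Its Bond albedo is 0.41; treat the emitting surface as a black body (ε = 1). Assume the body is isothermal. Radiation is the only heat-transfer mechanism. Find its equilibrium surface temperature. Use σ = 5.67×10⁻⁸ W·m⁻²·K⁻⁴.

At equilibrium, absorbed power = emitted power.
Absorbing cross-section = πr² = 6.070×10¹² m²; emitting surface = 4πr² = 2.428×10¹³ m² (ratio 4).
(1−a)S·A_cross = εσ·A_surf·T⁴  ⇒  T⁴ = (1−a)S/(4σ).
T⁴ = 0.590·123/(4·5.67×10⁻⁸) = 3.200×10⁸ K⁴.
T = (3.200×10⁸)^(1/4).

T ≈ 134 K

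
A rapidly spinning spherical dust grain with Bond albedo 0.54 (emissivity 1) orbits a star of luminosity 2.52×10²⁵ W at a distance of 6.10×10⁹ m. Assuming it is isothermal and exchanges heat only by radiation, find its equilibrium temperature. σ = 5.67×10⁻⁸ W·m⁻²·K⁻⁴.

T ≈ 575 K

First find the stellar flux at distance d: S = L/(4πd²) = 2.52×10²⁵/(4π·(6.10×10⁹)²) = 53890 W/m².
For an isothermal sphere, absorbed (1−a)S·πr² = emitted σ·4πr²·T⁴, so T⁴ = (1−a)S/(4σ).
T⁴ = 0.460·53890/(4·5.67×10⁻⁸) = 1.093×10¹¹ K⁴.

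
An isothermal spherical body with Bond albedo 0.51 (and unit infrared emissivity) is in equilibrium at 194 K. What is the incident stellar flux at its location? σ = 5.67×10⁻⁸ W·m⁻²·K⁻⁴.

(1−a)S·πr² = σ·4πr²·T⁴ ⇒ S = 4σT⁴/(1−a).
S = 4·5.67×10⁻⁸·1.416×10⁹/0.490.

S ≈ 656 W/m²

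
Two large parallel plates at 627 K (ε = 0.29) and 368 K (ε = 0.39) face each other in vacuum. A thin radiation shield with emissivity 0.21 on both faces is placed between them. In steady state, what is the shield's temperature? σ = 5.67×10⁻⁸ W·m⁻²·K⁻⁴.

T_s ≈ 535 K

In steady state the net flux on the hot side equals that on the cold side.
σ(T₁⁴−T_s⁴)/D₁ = σ(T_s⁴−T₂⁴)/D₂, with D₁ = 1/ε₁+1/ε_s−1 = 7.210, D₂ = 1/ε_s+1/ε₂−1 = 6.326.
Solve for T_s⁴: T_s⁴ = (D₂·T₁⁴ + D₁·T₂⁴)/(D₁+D₂) = 8.200×10¹⁰ K⁴.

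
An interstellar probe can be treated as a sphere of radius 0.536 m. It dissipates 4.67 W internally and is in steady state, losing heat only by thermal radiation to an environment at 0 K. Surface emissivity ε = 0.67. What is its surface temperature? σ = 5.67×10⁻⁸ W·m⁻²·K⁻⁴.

Steady state: internal power = radiated power, P = εσA T⁴.
Radiating area A = 4πr² = 3.610 m².
T⁴ = P/(εσA) = 4.67/(0.67·5.67×10⁻⁸·3.610) = 3.405×10⁷ K⁴.
T = (3.405×10⁷)^(1/4).

T ≈ 76.4 K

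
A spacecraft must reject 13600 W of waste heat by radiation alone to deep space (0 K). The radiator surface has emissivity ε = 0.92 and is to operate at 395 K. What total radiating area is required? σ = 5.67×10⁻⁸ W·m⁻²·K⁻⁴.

A ≈ 10.7 m²

P = εσA T⁴ ⇒ A = P/(εσT⁴).
T⁴ = 2.434×10¹⁰ K⁴.
A = 13600/(0.92 × 5.67×10⁻⁸ × 2.434×10¹⁰).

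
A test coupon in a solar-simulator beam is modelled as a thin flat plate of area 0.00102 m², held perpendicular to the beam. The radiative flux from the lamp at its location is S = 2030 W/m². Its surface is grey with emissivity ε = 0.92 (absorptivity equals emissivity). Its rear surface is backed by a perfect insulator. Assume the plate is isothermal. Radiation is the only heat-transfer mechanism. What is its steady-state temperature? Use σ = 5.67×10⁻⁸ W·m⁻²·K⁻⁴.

T ≈ 435 K

At equilibrium, absorbed power = emitted power.
Absorbing cross-section = A = 0.001020 m²; emitting surface = A = 0.001020 m² (ratio 1).
εS·A_cross = εσ·A_surf·T⁴  ⇒  T⁴ = S/(1σ)   (ε cancels).
T⁴ = 2030/(1·5.67×10⁻⁸) = 3.580×10¹⁰ K⁴.
T = (3.580×10¹⁰)^(1/4).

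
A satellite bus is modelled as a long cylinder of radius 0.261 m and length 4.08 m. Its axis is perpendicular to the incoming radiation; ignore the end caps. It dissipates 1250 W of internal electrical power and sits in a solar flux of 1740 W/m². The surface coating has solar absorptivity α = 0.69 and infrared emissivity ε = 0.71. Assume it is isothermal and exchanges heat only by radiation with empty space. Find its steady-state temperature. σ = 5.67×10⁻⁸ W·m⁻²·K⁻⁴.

T ≈ 345 K

At steady state, absorbed solar power + internal power = radiated power.
Absorbed: α·S·A_cross = 0.69·1740·2.130 = 2557 W (cross-section 2rL).
Total input = 2557 + 1250 = 3807 W.
Radiated: εσ·A_surf·T⁴ with A_surf = 2πrL = 6.691 m².
T⁴ = 3807/(0.71·5.67×10⁻⁸·6.691) = 1.413×10¹⁰ K⁴.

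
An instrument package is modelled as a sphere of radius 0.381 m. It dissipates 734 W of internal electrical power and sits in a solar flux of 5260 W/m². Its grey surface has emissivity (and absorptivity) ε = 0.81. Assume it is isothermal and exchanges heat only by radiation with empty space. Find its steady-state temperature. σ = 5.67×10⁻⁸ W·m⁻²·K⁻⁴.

T ≈ 423 K

At steady state, absorbed solar power + internal power = radiated power.
Absorbed: α·S·A_cross = 0.81·5260·0.4560 = 1943 W (cross-section πr²).
Total input = 1943 + 734 = 2677 W.
Radiated: εσ·A_surf·T⁴ with A_surf = 4πr² = 1.824 m².
T⁴ = 2677/(0.81·5.67×10⁻⁸·1.824) = 3.195×10¹⁰ K⁴.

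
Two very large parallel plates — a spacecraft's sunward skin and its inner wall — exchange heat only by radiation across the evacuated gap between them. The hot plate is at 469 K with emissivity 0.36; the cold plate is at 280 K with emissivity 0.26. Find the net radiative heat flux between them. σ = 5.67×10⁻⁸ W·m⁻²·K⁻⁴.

q ≈ 426 W/m²

For two infinite grey parallel plates, q = σ(T₁⁴ − T₂⁴)/(1/ε₁ + 1/ε₂ − 1).
T₁⁴ − T₂⁴ = 4.838×10¹⁰ − 6.147×10⁹ = 4.224×10¹⁰ K⁴.
1/ε₁ + 1/ε₂ − 1 = 2.778 + 3.846 − 1 = 5.624.
q = 5.67×10⁻⁸ × 4.224×10¹⁰ / 5.624.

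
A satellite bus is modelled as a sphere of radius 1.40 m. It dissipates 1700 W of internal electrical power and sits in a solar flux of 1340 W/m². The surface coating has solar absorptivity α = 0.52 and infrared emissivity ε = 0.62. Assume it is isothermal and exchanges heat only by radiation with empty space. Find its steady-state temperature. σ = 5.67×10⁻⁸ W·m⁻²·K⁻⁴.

At steady state, absorbed solar power + internal power = radiated power.
Absorbed: α·S·A_cross = 0.52·1340·6.158 = 4291 W (cross-section πr²).
Total input = 4291 + 1700 = 5991 W.
Radiated: εσ·A_surf·T⁴ with A_surf = 4πr² = 24.63 m².
T⁴ = 5991/(0.62·5.67×10⁻⁸·24.63) = 6.919×10⁹ K⁴.

T ≈ 288 K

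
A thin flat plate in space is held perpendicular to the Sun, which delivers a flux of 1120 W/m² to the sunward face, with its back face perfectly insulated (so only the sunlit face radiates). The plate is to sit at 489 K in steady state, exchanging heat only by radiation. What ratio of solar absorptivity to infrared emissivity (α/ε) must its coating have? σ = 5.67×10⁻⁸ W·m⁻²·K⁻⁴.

Balance: αS·A = εσ·1A·T⁴ ⇒ α/ε = σT⁴/S.
α/ε = 5.67×10⁻⁸·(489)⁴/1120 = 5.67×10⁻⁸·5.718×10¹⁰/1120.

α/ε ≈ 2.89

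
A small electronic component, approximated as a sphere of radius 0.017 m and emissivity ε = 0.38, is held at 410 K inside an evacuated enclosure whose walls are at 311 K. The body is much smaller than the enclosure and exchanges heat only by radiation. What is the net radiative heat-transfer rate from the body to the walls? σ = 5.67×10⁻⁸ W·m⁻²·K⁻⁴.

For a small grey body in a large enclosure: P_net = εσA(T_body⁴ − T_wall⁴).
A = 4πr² = 0.003632 m²; T_body⁴ − T_wall⁴ = 2.826×10¹⁰ − 9.355×10⁹ = 1.890×10¹⁰ K⁴.
|P_net| = 0.38·5.67×10⁻⁸·0.003632·1.890×10¹⁰.

P_net ≈ 1.48 W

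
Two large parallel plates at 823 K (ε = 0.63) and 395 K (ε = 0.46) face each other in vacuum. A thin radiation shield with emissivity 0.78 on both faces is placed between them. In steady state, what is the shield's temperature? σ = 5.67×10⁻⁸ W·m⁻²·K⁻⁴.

In steady state the net flux on the hot side equals that on the cold side.
σ(T₁⁴−T_s⁴)/D₁ = σ(T_s⁴−T₂⁴)/D₂, with D₁ = 1/ε₁+1/ε_s−1 = 1.869, D₂ = 1/ε_s+1/ε₂−1 = 2.456.
Solve for T_s⁴: T_s⁴ = (D₂·T₁⁴ + D₁·T₂⁴)/(D₁+D₂) = 2.710×10¹¹ K⁴.

T_s ≈ 722 K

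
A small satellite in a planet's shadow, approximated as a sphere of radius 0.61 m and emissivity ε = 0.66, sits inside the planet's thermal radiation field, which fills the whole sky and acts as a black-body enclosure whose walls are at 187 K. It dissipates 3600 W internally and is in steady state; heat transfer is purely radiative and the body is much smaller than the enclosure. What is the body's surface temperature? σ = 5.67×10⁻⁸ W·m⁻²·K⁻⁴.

T ≈ 384 K

For a small grey body in a large enclosure, net radiated power = εσA(T⁴ − T_w⁴).
Steady state: P = εσA(T⁴ − T_w⁴) with A = 4πr² = 4.676 m².
T⁴ = P/(εσA) + T_w⁴ = 3600/(0.66·5.67×10⁻⁸·4.676) + (187)⁴
    = 2.057×10¹⁰ + 1.223×10⁹ = 2.180×10¹⁰ K⁴.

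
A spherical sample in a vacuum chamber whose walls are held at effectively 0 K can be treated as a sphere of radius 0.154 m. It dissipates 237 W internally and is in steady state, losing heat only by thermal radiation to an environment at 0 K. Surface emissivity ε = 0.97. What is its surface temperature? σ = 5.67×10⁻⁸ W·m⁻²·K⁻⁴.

T ≈ 347 K

Steady state: internal power = radiated power, P = εσA T⁴.
Radiating area A = 4πr² = 0.2980 m².
T⁴ = P/(εσA) = 237/(0.97·5.67×10⁻⁸·0.2980) = 1.446×10¹⁰ K⁴.
T = (1.446×10¹⁰)^(1/4).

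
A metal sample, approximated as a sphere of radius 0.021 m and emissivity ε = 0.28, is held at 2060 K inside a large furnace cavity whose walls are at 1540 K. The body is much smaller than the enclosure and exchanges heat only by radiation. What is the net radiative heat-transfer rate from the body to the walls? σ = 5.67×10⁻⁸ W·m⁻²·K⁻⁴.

P_net ≈ 1090 W

For a small grey body in a large enclosure: P_net = εσA(T_body⁴ − T_wall⁴).
A = 4πr² = 0.005542 m²; T_body⁴ − T_wall⁴ = 1.801×10¹³ − 5.624×10¹² = 1.238×10¹³ K⁴.
|P_net| = 0.28·5.67×10⁻⁸·0.005542·1.238×10¹³.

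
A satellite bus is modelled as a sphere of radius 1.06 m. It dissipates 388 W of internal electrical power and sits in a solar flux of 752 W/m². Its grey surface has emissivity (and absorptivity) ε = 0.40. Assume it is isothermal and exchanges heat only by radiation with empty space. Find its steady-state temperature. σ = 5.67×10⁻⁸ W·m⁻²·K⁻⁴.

At steady state, absorbed solar power + internal power = radiated power.
Absorbed: α·S·A_cross = 0.40·752·3.530 = 1062 W (cross-section πr²).
Total input = 1062 + 388 = 1450 W.
Radiated: εσ·A_surf·T⁴ with A_surf = 4πr² = 14.12 m².
T⁴ = 1450/(0.40·5.67×10⁻⁸·14.12) = 4.527×10⁹ K⁴.

T ≈ 259 K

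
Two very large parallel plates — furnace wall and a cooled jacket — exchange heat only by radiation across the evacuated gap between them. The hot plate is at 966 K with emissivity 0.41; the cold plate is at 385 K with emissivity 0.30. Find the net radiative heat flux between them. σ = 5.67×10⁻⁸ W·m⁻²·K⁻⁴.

q ≈ 10100 W/m²

For two infinite grey parallel plates, q = σ(T₁⁴ − T₂⁴)/(1/ε₁ + 1/ε₂ − 1).
T₁⁴ − T₂⁴ = 8.708×10¹¹ − 2.197×10¹⁰ = 8.488×10¹¹ K⁴.
1/ε₁ + 1/ε₂ − 1 = 2.439 + 3.333 − 1 = 4.772.
q = 5.67×10⁻⁸ × 8.488×10¹¹ / 4.772.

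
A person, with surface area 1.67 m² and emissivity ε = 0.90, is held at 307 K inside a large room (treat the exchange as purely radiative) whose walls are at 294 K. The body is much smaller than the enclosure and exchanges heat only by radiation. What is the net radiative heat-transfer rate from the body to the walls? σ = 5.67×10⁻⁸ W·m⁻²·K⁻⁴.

P_net ≈ 120 W

For a small grey body in a large enclosure: P_net = εσA(T_body⁴ − T_wall⁴).
A = 1.67 m²; T_body⁴ − T_wall⁴ = 8.883×10⁹ − 7.471×10⁹ = 1.412×10⁹ K⁴.
|P_net| = 0.90·5.67×10⁻⁸·1.670·1.412×10⁹.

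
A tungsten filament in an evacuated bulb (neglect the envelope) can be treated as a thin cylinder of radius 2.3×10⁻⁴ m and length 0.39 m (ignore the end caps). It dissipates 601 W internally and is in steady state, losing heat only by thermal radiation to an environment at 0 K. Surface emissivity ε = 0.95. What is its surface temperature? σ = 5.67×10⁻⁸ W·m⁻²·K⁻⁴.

T ≈ 2110 K

Steady state: internal power = radiated power, P = εσA T⁴.
Radiating area A = 2πrL = 5.636×10⁻⁴ m².
T⁴ = P/(εσA) = 601/(0.95·5.67×10⁻⁸·5.636×10⁻⁴) = 1.980×10¹³ K⁴.
T = (1.980×10¹³)^(1/4).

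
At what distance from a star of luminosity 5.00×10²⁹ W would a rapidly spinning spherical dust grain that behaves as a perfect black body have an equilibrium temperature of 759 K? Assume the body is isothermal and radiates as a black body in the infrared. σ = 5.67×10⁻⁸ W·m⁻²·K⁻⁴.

For an isothermal black-emitting sphere, (1−a)S·πr² = σ·4πr²·T⁴ ⇒ S = 4σT⁴/(1−a).
S = 4·5.67×10⁻⁸·(759)⁴/1.00 = 75270 W/m².
Flux falls as S = L/(4πd²), so d = √(L/(4πS)) = √(5.00×10²⁹/(4π·75270)).

d ≈ 7.27×10¹¹ m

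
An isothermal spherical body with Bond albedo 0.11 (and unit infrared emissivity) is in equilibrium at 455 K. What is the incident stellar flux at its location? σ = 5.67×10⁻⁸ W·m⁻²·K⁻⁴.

S ≈ 10900 W/m²

(1−a)S·πr² = σ·4πr²·T⁴ ⇒ S = 4σT⁴/(1−a).
S = 4·5.67×10⁻⁸·4.286×10¹⁰/0.890.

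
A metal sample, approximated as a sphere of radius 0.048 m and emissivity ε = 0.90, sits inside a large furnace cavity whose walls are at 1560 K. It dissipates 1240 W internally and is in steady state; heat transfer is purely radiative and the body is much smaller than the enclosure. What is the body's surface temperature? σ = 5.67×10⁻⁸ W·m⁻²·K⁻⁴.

T ≈ 1610 K

For a small grey body in a large enclosure, net radiated power = εσA(T⁴ − T_w⁴).
Steady state: P = εσA(T⁴ − T_w⁴) with A = 4πr² = 0.02895 m².
T⁴ = P/(εσA) + T_w⁴ = 1240/(0.90·5.67×10⁻⁸·0.02895) + (1560)⁴
    = 8.393×10¹¹ + 5.922×10¹² = 6.762×10¹² K⁴.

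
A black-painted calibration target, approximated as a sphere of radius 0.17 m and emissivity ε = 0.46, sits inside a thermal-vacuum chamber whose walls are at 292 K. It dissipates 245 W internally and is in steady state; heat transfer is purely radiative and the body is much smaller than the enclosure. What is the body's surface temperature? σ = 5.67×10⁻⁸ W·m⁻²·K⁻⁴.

For a small grey body in a large enclosure, net radiated power = εσA(T⁴ − T_w⁴).
Steady state: P = εσA(T⁴ − T_w⁴) with A = 4πr² = 0.3632 m².
T⁴ = P/(εσA) + T_w⁴ = 245/(0.46·5.67×10⁻⁸·0.3632) + (292)⁴
    = 2.587×10¹⁰ + 7.270×10⁹ = 3.314×10¹⁰ K⁴.

T ≈ 427 K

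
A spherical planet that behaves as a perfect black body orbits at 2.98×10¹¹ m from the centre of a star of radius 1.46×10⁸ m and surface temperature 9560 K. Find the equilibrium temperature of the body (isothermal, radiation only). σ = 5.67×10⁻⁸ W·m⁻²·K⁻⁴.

T ≈ 150 K

The star's surface emits σT_*⁴; at distance d the flux is S = σT_*⁴(R_*/d)².
S = 5.67×10⁻⁸·(9560)⁴·(1.46×10⁸/2.98×10¹¹)² = 113.7 W/m².
For an isothermal sphere T⁴ = (1−a)S/(4σ) = 5.012×10⁸ K⁴.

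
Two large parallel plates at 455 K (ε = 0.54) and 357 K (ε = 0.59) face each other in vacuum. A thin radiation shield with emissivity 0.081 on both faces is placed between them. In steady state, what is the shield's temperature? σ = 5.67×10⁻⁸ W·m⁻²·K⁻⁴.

T_s ≈ 414 K

In steady state the net flux on the hot side equals that on the cold side.
σ(T₁⁴−T_s⁴)/D₁ = σ(T_s⁴−T₂⁴)/D₂, with D₁ = 1/ε₁+1/ε_s−1 = 13.20, D₂ = 1/ε_s+1/ε₂−1 = 13.04.
Solve for T_s⁴: T_s⁴ = (D₂·T₁⁴ + D₁·T₂⁴)/(D₁+D₂) = 2.947×10¹⁰ K⁴.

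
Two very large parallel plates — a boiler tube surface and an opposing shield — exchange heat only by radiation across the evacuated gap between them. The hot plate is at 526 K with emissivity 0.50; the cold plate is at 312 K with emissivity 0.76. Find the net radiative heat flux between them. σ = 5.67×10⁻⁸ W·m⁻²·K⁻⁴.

q ≈ 1640 W/m²

For two infinite grey parallel plates, q = σ(T₁⁴ − T₂⁴)/(1/ε₁ + 1/ε₂ − 1).
T₁⁴ − T₂⁴ = 7.655×10¹⁰ − 9.476×10⁹ = 6.707×10¹⁰ K⁴.
1/ε₁ + 1/ε₂ − 1 = 2.000 + 1.316 − 1 = 2.316.
q = 5.67×10⁻⁸ × 6.707×10¹⁰ / 2.316.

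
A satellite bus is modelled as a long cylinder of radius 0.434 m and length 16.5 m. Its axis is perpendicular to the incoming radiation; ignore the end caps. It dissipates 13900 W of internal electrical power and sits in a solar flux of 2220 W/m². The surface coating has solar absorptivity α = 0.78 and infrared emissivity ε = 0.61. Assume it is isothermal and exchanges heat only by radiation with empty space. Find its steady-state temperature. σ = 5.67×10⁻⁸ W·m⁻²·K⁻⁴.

T ≈ 397 K

At steady state, absorbed solar power + internal power = radiated power.
Absorbed: α·S·A_cross = 0.78·2220·14.32 = 24800 W (cross-section 2rL).
Total input = 24800 + 13900 = 38700 W.
Radiated: εσ·A_surf·T⁴ with A_surf = 2πrL = 44.99 m².
T⁴ = 38700/(0.61·5.67×10⁻⁸·44.99) = 2.487×10¹⁰ K⁴.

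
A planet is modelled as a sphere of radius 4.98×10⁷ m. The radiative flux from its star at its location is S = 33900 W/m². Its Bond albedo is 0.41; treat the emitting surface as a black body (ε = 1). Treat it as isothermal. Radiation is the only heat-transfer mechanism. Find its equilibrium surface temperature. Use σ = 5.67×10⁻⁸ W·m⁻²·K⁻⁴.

At equilibrium, absorbed power = emitted power.
Absorbing cross-section = πr² = 7.791×10¹⁵ m²; emitting surface = 4πr² = 3.117×10¹⁶ m² (ratio 4).
(1−a)S·A_cross = εσ·A_surf·T⁴  ⇒  T⁴ = (1−a)S/(4σ).
T⁴ = 0.590·33900/(4·5.67×10⁻⁸) = 8.819×10¹⁰ K⁴.
T = (8.819×10¹⁰)^(1/4).

T ≈ 545 K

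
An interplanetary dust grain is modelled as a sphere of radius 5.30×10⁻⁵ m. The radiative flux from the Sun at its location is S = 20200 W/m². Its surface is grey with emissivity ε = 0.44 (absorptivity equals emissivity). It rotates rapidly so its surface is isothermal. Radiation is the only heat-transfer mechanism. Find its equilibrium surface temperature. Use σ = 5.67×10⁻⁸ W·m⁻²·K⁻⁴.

At equilibrium, absorbed power = emitted power.
Absorbing cross-section = πr² = 8.825×10⁻⁹ m²; emitting surface = 4πr² = 3.530×10⁻⁸ m² (ratio 4).
εS·A_cross = εσ·A_surf·T⁴  ⇒  T⁴ = S/(4σ)   (ε cancels).
T⁴ = 20200/(4·5.67×10⁻⁸) = 8.907×10¹⁰ K⁴.
T = (8.907×10¹⁰)^(1/4).

T ≈ 546 K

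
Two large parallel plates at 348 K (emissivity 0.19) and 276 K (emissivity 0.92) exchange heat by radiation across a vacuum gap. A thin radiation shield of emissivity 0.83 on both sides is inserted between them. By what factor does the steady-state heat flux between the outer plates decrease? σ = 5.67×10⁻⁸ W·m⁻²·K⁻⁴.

factor ≈ 1.26

Without shield: q₀ = σΔ(T⁴)/(1/ε₁+1/ε₂−1) with denominator 5.350.
With shield the two gaps are in series; the resistances add: (1/ε₁+1/ε_s−1)+(1/ε_s+1/ε₂−1) = 5.468+1.292 = 6.760.
Heat-flux ratio q₀/q = 6.760/5.350.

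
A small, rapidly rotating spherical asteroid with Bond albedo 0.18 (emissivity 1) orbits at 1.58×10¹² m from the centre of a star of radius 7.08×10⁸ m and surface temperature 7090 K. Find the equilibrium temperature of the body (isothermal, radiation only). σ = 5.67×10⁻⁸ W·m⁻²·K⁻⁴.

The star's surface emits σT_*⁴; at distance d the flux is S = σT_*⁴(R_*/d)².
S = 5.67×10⁻⁸·(7090)⁴·(7.08×10⁸/1.58×10¹²)² = 28.77 W/m².
For an isothermal sphere T⁴ = (1−a)S/(4σ) = 1.040×10⁸ K⁴.

T ≈ 101 K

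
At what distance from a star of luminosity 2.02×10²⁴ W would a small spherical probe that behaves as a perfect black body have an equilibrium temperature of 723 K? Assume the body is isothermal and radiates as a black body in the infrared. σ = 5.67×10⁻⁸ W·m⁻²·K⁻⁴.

d ≈ 1.61×10⁹ m

For an isothermal black-emitting sphere, (1−a)S·πr² = σ·4πr²·T⁴ ⇒ S = 4σT⁴/(1−a).
S = 4·5.67×10⁻⁸·(723)⁴/1.00 = 61970 W/m².
Flux falls as S = L/(4πd²), so d = √(L/(4πS)) = √(2.02×10²⁴/(4π·61970)).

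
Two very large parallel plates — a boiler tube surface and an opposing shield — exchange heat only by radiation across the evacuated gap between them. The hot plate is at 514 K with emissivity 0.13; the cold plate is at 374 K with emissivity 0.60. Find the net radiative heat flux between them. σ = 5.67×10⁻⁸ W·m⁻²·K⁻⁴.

For two infinite grey parallel plates, q = σ(T₁⁴ − T₂⁴)/(1/ε₁ + 1/ε₂ − 1).
T₁⁴ − T₂⁴ = 6.980×10¹⁰ − 1.957×10¹⁰ = 5.023×10¹⁰ K⁴.
1/ε₁ + 1/ε₂ − 1 = 7.692 + 1.667 − 1 = 8.359.
q = 5.67×10⁻⁸ × 5.023×10¹⁰ / 8.359.

q ≈ 341 W/m²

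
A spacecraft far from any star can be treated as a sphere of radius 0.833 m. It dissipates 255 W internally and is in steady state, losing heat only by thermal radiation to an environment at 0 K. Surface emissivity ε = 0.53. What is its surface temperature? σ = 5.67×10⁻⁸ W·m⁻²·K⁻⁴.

T ≈ 177 K

Steady state: internal power = radiated power, P = εσA T⁴.
Radiating area A = 4πr² = 8.720 m².
T⁴ = P/(εσA) = 255/(0.53·5.67×10⁻⁸·8.720) = 9.732×10⁸ K⁴.
T = (9.732×10⁸)^(1/4).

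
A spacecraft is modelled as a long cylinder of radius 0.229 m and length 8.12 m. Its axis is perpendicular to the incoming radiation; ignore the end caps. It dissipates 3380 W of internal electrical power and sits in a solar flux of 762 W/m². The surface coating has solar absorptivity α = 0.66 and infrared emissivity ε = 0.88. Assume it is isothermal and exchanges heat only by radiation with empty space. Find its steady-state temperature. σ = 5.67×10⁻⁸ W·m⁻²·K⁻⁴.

T ≈ 308 K

At steady state, absorbed solar power + internal power = radiated power.
Absorbed: α·S·A_cross = 0.66·762·3.719 = 1870 W (cross-section 2rL).
Total input = 1870 + 3380 = 5250 W.
Radiated: εσ·A_surf·T⁴ with A_surf = 2πrL = 11.68 m².
T⁴ = 5250/(0.88·5.67×10⁻⁸·11.68) = 9.006×10⁹ K⁴.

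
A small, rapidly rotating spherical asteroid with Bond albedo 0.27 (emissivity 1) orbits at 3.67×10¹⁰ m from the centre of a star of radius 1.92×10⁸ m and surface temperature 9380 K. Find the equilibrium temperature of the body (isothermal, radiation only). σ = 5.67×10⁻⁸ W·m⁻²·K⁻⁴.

The star's surface emits σT_*⁴; at distance d the flux is S = σT_*⁴(R_*/d)².
S = 5.67×10⁻⁸·(9380)⁴·(1.92×10⁸/3.67×10¹⁰)² = 12010 W/m².
For an isothermal sphere T⁴ = (1−a)S/(4σ) = 3.867×10¹⁰ K⁴.

T ≈ 443 K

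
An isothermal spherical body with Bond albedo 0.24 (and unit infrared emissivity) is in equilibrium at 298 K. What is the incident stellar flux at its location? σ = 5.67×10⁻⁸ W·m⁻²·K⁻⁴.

S ≈ 2350 W/m²

(1−a)S·πr² = σ·4πr²·T⁴ ⇒ S = 4σT⁴/(1−a).
S = 4·5.67×10⁻⁸·7.886×10⁹/0.760.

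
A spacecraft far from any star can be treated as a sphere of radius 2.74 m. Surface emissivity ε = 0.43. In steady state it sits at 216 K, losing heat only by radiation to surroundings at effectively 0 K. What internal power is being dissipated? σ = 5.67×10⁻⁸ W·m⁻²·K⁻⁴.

Steady state: P = εσA T⁴.
A = 4πr² = 94.34 m²; T⁴ = (216)⁴ = 2.177×10⁹ K⁴.
P = 0.43 × 5.67×10⁻⁸ × 94.34 × 2.177×10⁹.

P ≈ 5010 W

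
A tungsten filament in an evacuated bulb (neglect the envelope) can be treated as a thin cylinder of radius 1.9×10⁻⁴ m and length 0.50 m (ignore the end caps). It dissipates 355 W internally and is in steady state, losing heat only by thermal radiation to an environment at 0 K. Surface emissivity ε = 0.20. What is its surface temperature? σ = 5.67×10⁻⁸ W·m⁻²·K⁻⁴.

Steady state: internal power = radiated power, P = εσA T⁴.
Radiating area A = 2πrL = 5.969×10⁻⁴ m².
T⁴ = P/(εσA) = 355/(0.20·5.67×10⁻⁸·5.969×10⁻⁴) = 5.245×10¹³ K⁴.
T = (5.245×10¹³)^(1/4).

T ≈ 2690 K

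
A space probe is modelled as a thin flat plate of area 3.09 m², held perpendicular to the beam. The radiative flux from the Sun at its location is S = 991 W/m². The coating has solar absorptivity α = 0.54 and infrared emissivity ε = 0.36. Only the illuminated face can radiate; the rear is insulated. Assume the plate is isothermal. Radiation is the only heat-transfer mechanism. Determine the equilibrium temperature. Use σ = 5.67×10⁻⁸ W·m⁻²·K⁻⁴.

T ≈ 402 K

At equilibrium, absorbed power = emitted power.
Absorbing cross-section = A = 3.090 m²; emitting surface = A = 3.090 m² (ratio 1).
αS·A_cross = εσ·A_surf·T⁴  ⇒  T⁴ = αS/(ε·1σ).
T⁴ = 0.540·991/(0.36·1·5.67×10⁻⁸) = 2.622×10¹⁰ K⁴.
T = (2.622×10¹⁰)^(1/4).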